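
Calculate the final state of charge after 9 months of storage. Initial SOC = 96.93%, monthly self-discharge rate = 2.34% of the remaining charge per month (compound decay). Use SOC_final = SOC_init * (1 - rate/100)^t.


Monthly retention factor = 1 - 2.34/100 = 0.9766
Over 9 months: factor^9 = 0.80807
SOC_final = 96.93 * 0.80807 = 78.33%

78.33%


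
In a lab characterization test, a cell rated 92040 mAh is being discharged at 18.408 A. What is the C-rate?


Convert: capacity = 92040 mAh = 92.04 Ah
Rearranging: C_rate = 18.408 / 92.04 = 0.2C

0.2C


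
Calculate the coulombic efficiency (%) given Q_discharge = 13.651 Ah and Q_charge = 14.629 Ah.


Coulombic efficiency = 13.651/14.629 * 100% = 93.31%

93.31%


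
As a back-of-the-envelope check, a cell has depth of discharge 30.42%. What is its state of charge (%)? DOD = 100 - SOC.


SOC = 100 - DOD = 100 - 30.42 = 69.58%

69.58%


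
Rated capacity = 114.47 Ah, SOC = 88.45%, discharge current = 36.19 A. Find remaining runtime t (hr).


Step 1: remaining = SOC/100 * C_total = 88.45/100 * 114.47 = 101.25 Ah
Step 2: t = remaining / I = 101.25 / 36.19 = 2.798 hr

2.798 hr


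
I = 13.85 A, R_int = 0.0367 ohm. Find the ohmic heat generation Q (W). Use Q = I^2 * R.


Q = I^2 * R = 13.85^2 * 0.0367 = 7.040 W

7.040 W


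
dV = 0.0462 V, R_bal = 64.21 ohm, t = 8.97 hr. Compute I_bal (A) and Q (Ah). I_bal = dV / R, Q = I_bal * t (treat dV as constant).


I_bal = dV / R = 0.0462 / 64.21 = 7.1951e-04 A
Q = I_bal * t = 7.1951e-04 * 8.97 = 0.006454 Ah

I=7.1951e-04 A, Q=0.006454 Ah


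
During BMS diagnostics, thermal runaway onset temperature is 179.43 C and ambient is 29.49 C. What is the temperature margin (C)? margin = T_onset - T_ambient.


margin = T_onset - T_ambient = 179.43 - 29.49 = 149.94 C

149.94 C


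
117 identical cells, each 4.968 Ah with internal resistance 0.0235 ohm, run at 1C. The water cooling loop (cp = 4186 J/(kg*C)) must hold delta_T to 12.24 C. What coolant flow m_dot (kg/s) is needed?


Step 1: I = 1 * 4.968 = 4.968 A
Step 2: Q_cell = I^2 * R = 4.968^2 * 0.0235 = 0.58 W
Step 3: Q_total = 117 * 0.58 = 67.86 W
Step 4: m_dot = Q_total / (cp * dT) = 67.86 / (4186 * 12.24) = 0.001324 kg/s

0.001324 kg/s


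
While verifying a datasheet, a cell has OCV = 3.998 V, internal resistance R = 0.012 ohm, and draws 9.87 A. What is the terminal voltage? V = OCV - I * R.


IR drop = 9.87 * 0.012 = 0.11844 V
V = 3.998 - 0.11844 = 3.880 V

3.880 V


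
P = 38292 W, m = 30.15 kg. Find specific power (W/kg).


SP = P / m = 38292 / 30.15 = 1270 W/kg

1270 W/kg


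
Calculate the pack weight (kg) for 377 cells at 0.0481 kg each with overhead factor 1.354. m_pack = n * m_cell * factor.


Cell mass sum = 377 * 0.0481 = 18.134 kg
With overhead 1.354: m_pack = 18.134 * 1.354 = 24.55 kg

24.55 kg


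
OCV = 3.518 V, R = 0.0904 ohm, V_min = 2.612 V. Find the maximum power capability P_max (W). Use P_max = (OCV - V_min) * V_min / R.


dV = OCV - V_min = 0.906 V (so I_max = dV / R)
P_max = dV * V_min / R = 0.906 * 2.612 / 0.0904 = 26.18 W

26.18 W


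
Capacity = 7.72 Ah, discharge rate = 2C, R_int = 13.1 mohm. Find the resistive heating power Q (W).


Convert: R = 13.1 mohm = 0.0131 ohm
Step 1: I = C_rate * capacity = 2 * 7.72 = 15.44 A
Step 2: Q = I^2 * R = 15.44^2 * 0.0131 = 238.39 * 0.0131 = 3.123 W

3.123 W


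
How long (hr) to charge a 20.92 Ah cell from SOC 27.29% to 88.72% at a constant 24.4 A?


Step 1: dSOC = 88.72% - 27.29% = 61.43%
Step 2: delta_Ah = 20.92 * 61.43 / 100 = 12.851 Ah
Step 3: t = 12.851 / 24.4 = 0.5267 hr

0.5267 hr


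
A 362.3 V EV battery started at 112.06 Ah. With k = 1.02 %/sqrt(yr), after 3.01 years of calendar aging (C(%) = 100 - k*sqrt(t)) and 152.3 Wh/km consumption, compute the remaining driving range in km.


Step 1: capacity retention = 100 - 1.02 * sqrt(3.01) = 100 - 1.02 * 1.7349 = 98.23%
Step 2: C_now = 112.06 * 98.23/100 = 110.08 Ah
Step 3: E_pack = V * C_now = 362.3 * 110.08 = 39882 Wh
Step 4: range = E_pack / consumption = 39882 / 152.3 = 261.9 km

261.9 km


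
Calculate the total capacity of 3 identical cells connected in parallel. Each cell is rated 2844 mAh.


Convert: C_cell = 2844 mAh = 2.844 Ah
C_total = 3 * 2.844 = 8.532 Ah

8.532 Ah


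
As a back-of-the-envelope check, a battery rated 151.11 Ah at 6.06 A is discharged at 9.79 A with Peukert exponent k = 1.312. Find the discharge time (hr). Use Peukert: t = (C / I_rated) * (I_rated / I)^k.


t_rated = C / I_rated = 151.11 / 6.06 = 24.936 hr
(I_rated/I)^k = (0.619)^1.312 = 0.53296
t = t_rated * (I_rated/I)^k = 24.936 * 0.53296 = 13.29 hr

13.29 hr


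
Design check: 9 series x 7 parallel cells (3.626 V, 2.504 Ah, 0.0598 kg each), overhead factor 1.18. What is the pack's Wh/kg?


Step 1: V_pack = 9 * 3.626 = 32.634 V
Step 2: C_pack = 7 * 2.504 = 17.528 Ah
Step 3: E_pack = V_pack * C_pack = 32.634 * 17.528 = 572.01 Wh
Step 4: m_pack = 9 * 7 * 0.0598 * 1.18 = 4.4455 kg
Step 5: ED = E_pack / m_pack = 572.01 / 4.4455 = 128.7 Wh/kg

128.7 Wh/kg


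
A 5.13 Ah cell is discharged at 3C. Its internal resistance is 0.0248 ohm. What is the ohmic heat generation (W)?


Step 1: I = C_rate * capacity = 3 * 5.13 = 15.39 A
Step 2: Q = I^2 * R = 15.39^2 * 0.0248 = 236.85 * 0.0248 = 5.874 W

5.874 W


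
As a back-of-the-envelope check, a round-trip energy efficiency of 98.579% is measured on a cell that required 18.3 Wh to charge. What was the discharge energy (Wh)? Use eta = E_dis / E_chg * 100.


E_dis = eta/100 * E_chg = 98.579/100 * 18.3 = 18.04 Wh

18.04 Wh


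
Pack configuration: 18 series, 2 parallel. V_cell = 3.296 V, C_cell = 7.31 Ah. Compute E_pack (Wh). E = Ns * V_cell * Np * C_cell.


V_pack = 18 * 3.296 = 59.328 V
C_pack = 2 * 7.31 = 14.62 Ah
E = V_pack * C_pack = 59.328 * 14.62 = 867.4 Wh

867.4 Wh


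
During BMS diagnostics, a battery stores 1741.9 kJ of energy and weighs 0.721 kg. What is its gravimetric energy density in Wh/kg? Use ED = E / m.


Convert: E = 1741.9 kJ = 483.86 Wh
ED = E / m = 483.86 / 0.721 = 671.1 Wh/kg

671.1 Wh/kg


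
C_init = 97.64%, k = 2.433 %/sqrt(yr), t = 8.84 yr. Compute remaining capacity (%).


sqrt(t) = sqrt(8.84) = 2.9732
C_final = 97.64 - 2.433 * 2.9732 = 90.41%

90.41%


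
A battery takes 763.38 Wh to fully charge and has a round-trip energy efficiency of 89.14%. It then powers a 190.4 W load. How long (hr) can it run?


Step 1: E_discharge = eta/100 * E_charge = 89.14/100 * 763.38 = 680.48 Wh
Step 2: t = E_discharge / P = 680.48 / 190.4 = 3.574 hr

3.574 hr


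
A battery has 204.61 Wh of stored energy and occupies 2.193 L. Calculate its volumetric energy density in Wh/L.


ED = E / V = 204.61 / 2.193 = 93.30 Wh/L

93.30 Wh/L


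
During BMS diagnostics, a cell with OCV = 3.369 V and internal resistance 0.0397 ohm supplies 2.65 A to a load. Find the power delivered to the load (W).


Step 1: V_terminal = OCV - I*R = 3.369 - 2.65 * 0.0397 = 3.2638 V
Step 2: P_out = V_terminal * I = 3.2638 * 2.65 = 8.649 W

8.649 W


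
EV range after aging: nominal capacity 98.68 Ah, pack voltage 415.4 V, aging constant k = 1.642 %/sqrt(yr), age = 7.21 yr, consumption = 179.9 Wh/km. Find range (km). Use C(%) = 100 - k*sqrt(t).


Step 1: capacity retention = 100 - 1.642 * sqrt(7.21) = 100 - 1.642 * 2.6851 = 95.591%
Step 2: C_now = 98.68 * 95.591/100 = 94.329 Ah
Step 3: E_pack = V * C_now = 415.4 * 94.329 = 39184 Wh
Step 4: range = E_pack / consumption = 39184 / 179.9 = 217.8 km

217.8 km


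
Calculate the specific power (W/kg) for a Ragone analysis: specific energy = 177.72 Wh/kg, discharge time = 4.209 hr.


P_specific = E / t = 177.72 / 4.209 = 42.22 W/kg

42.22 W/kg


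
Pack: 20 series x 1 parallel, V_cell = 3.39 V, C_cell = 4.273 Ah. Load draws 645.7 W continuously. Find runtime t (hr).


Step 1: E_pack = Ns * V_cell * Np * C_cell = 20 * 3.39 * 1 * 4.273 = 289.71 Wh
Step 2: t = E_pack / P = 289.71 / 645.7 = 0.4487 hr

0.4487 hr


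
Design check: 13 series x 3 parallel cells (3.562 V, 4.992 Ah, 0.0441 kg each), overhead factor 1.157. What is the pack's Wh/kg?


Step 1: V_pack = 13 * 3.562 = 46.306 V
Step 2: C_pack = 3 * 4.992 = 14.976 Ah
Step 3: E_pack = V_pack * C_pack = 46.306 * 14.976 = 693.48 Wh
Step 4: m_pack = 13 * 3 * 0.0441 * 1.157 = 1.9899 kg
Step 5: ED = E_pack / m_pack = 693.48 / 1.9899 = 348.5 Wh/kg

348.5 Wh/kg


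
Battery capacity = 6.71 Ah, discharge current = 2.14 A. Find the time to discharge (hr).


Runtime = 6.71 Ah / 2.14 A = 3.136 hr

3.136 hr


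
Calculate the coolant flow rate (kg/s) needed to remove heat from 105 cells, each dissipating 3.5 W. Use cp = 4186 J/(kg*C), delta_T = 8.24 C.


Step 1: Total heat Q = 105 * 3.5 W = 367.5 W
Step 2: denom = cp * dT = 4186 * 8.24 = 34493
Step 3: m_dot = 367.5 / 34493 = 0.01065 kg/s

0.01065 kg/s


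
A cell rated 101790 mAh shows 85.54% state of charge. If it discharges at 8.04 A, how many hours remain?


Convert: C_total = 101790 mAh = 101.79 Ah
Step 1: remaining = SOC/100 * C_total = 85.54/100 * 101.79 = 87.071 Ah
Step 2: t = remaining / I = 87.071 / 8.04 = 10.83 hr

10.83 hr


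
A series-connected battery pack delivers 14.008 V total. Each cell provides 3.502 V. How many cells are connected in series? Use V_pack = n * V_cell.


Rearranging: n = V_pack / V_cell = 14.008 / 3.502 = 4 cells

4


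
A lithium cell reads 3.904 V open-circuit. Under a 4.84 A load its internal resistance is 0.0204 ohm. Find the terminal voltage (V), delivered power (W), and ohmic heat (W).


Step 1: V_terminal = OCV - I*R = 3.904 - 4.84 * 0.0204 = 3.8053 V
Step 2: P_out = V_terminal * I = 3.8053 * 4.84 = 18.42 W
Step 3: Q = I^2 * R = 4.84^2 * 0.0204 = 0.4779 W

V=3.8053 V, P=18.42 W, Q=0.4779 W


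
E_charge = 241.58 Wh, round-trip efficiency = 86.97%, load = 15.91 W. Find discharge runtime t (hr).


Step 1: E_discharge = eta/100 * E_charge = 86.97/100 * 241.58 = 210.1 Wh
Step 2: t = E_discharge / P = 210.1 / 15.91 = 13.21 hr

13.21 hr


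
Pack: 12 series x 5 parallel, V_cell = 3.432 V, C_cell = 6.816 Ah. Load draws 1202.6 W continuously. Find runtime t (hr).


Step 1: E_pack = Ns * V_cell * Np * C_cell = 12 * 3.432 * 5 * 6.816 = 1403.6 Wh
Step 2: t = E_pack / P = 1403.6 / 1202.6 = 1.167 hr

1.167 hr


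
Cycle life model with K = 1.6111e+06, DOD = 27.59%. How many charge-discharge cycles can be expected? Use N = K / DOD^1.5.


DOD^1.5 = 144.92
N = K / DOD^1.5 = 1.6111e+06 / 144.92 = 11120

11120 cycles


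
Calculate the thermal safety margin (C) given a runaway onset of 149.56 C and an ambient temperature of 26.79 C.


margin = T_onset - T_ambient = 149.56 - 26.79 = 122.77 C

122.77 C


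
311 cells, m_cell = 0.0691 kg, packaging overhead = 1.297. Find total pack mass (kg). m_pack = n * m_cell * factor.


m_pack = n * m_cell * overhead = 311 * 0.0691 * 1.297 = 27.87 kg

27.87 kg


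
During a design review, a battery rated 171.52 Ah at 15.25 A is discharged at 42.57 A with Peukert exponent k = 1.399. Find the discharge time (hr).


Step 1: t_rated = C / I_rated = 171.52 / 15.25 = 11.247 hr
Step 2: ratio = 15.25 / 42.57 = 0.35823
Step 3: ratio^k = 0.35823^1.399 = 0.23783
Step 4: t = t_rated * ratio^k = 11.247 * 0.23783 = 2.675 hr

2.675 hr


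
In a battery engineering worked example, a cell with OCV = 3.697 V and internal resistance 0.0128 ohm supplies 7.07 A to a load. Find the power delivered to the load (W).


Step 1: V_terminal = OCV - I*R = 3.697 - 7.07 * 0.0128 = 3.6065 V
Step 2: P_out = V_terminal * I = 3.6065 * 7.07 = 25.50 W

25.50 W


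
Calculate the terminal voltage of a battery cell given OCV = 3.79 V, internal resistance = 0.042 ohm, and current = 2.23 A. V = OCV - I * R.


IR drop = 2.23 * 0.042 = 0.09366 V
V = 3.79 - 0.09366 = 3.696 V

3.696 V


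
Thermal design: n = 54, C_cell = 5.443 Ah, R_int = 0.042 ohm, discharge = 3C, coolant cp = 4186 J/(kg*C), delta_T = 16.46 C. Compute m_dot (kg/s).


Step 1: I = 3 * 5.443 = 16.329 A
Step 2: Q_cell = I^2 * R = 16.329^2 * 0.042 = 11.199 W
Step 3: Q_total = 54 * 11.199 = 604.75 W
Step 4: m_dot = Q_total / (cp * dT) = 604.75 / (4186 * 16.46) = 0.008777 kg/s

0.008777 kg/s


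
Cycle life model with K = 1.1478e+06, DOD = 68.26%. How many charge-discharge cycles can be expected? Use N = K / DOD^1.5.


DOD^1.5 = 563.96
N = K / DOD^1.5 = 1.1478e+06 / 563.96 = 2035

2035 cycles


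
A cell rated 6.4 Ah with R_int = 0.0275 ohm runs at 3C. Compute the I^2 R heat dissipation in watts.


Step 1: I = C_rate * capacity = 3 * 6.4 = 19.2 A
Step 2: Q = I^2 * R = 19.2^2 * 0.0275 = 368.64 * 0.0275 = 10.14 W

10.14 W


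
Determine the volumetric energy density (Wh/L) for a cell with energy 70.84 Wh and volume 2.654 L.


ED = E / V = 70.84 / 2.654 = 26.69 Wh/L

26.69 Wh/L


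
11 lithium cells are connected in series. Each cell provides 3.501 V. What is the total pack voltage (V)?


Series voltages add: 11 * 3.501 V = 38.511 V

38.511 V


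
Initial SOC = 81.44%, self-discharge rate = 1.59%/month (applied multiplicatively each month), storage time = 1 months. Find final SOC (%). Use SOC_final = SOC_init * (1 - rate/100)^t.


Monthly retention factor = 1 - 1.59/100 = 0.9841
Over 1 months: factor^1 = 0.9841
SOC_final = 81.44 * 0.9841 = 80.15%

80.15%


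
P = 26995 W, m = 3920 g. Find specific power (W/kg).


Convert: m = 3920 g = 3.92 kg
SP = P / m = 26995 / 3.92 = 6886 W/kg

6886 W/kg


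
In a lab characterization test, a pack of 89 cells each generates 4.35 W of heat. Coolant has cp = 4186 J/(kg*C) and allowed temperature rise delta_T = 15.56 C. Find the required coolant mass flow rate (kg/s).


Step 1: Total heat Q = 89 * 4.35 W = 387.15 W
Step 2: denom = cp * dT = 4186 * 15.56 = 65134
Step 3: m_dot = 387.15 / 65134 = 0.005944 kg/s

0.005944 kg/s


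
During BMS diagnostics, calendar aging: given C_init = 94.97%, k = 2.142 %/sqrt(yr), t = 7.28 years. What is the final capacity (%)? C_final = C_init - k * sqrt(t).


Step 1: sqrt(7.28 yr) = 2.6981
Step 2: drop = 2.142 * 2.6981 = 5.7793
Step 3: C_final = 94.97 - 5.7793 = 89.19%

89.19%


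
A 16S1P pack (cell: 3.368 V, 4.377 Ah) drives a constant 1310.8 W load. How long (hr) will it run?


Step 1: E_pack = Ns * V_cell * Np * C_cell = 16 * 3.368 * 1 * 4.377 = 235.87 Wh
Step 2: t = E_pack / P = 235.87 / 1310.8 = 0.1799 hr

0.1799 hr


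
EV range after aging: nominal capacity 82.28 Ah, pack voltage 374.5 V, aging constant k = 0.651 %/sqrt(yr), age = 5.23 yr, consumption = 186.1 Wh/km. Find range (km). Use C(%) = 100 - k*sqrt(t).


Step 1: capacity retention = 100 - 0.651 * sqrt(5.23) = 100 - 0.651 * 2.2869 = 98.511%
Step 2: C_now = 82.28 * 98.511/100 = 81.055 Ah
Step 3: E_pack = V * C_now = 374.5 * 81.055 = 30355 Wh
Step 4: range = E_pack / consumption = 30355 / 186.1 = 163.1 km

163.1 km


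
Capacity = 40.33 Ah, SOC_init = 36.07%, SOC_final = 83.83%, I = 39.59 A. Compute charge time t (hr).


Step 1: dSOC = 83.83% - 36.07% = 47.76%
Step 2: delta_Ah = 40.33 * 47.76 / 100 = 19.262 Ah
Step 3: t = 19.262 / 39.59 = 0.4865 hr

0.4865 hr


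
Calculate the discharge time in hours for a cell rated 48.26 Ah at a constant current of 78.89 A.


Runtime = 48.26 Ah / 78.89 A = 0.6117 hr

0.6117 hr


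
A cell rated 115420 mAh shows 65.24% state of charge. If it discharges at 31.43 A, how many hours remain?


Convert: C_total = 115420 mAh = 115.42 Ah
Step 1: remaining = SOC/100 * C_total = 65.24/100 * 115.42 = 75.3 Ah
Step 2: t = remaining / I = 75.3 / 31.43 = 2.396 hr

2.396 hr


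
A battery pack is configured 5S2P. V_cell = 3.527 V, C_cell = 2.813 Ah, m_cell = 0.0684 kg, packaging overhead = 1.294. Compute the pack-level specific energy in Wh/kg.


Step 1: V_pack = 5 * 3.527 = 17.635 V
Step 2: C_pack = 2 * 2.813 = 5.626 Ah
Step 3: E_pack = V_pack * C_pack = 17.635 * 5.626 = 99.215 Wh
Step 4: m_pack = 5 * 2 * 0.0684 * 1.294 = 0.8851 kg
Step 5: ED = E_pack / m_pack = 99.215 / 0.8851 = 112.1 Wh/kg

112.1 Wh/kg


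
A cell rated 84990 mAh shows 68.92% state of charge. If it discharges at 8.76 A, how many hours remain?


Convert: C_total = 84990 mAh = 84.99 Ah
Step 1: remaining = SOC/100 * C_total = 68.92/100 * 84.99 = 58.575 Ah
Step 2: t = remaining / I = 58.575 / 8.76 = 6.687 hr

6.687 hr


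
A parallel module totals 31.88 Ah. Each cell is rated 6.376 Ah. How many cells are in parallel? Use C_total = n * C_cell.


n = C_total / C_cell = 31.88 / 6.376 = 5

5


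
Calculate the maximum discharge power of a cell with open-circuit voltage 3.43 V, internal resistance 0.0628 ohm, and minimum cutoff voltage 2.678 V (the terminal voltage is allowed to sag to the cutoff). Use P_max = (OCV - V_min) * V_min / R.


dV = OCV - V_min = 0.752 V (so I_max = dV / R)
P_max = dV * V_min / R = 0.752 * 2.678 / 0.0628 = 32.07 W

32.07 W


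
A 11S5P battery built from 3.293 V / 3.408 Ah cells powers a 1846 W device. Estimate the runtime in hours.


Step 1: E_pack = Ns * V_cell * Np * C_cell = 11 * 3.293 * 5 * 3.408 = 617.24 Wh
Step 2: t = E_pack / P = 617.24 / 1846 = 0.3344 hr

0.3344 hr


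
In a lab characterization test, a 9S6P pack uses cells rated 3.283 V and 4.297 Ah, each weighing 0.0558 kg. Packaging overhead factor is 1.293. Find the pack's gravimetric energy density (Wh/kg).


Step 1: V_pack = 9 * 3.283 = 29.547 V
Step 2: C_pack = 6 * 4.297 = 25.782 Ah
Step 3: E_pack = V_pack * C_pack = 29.547 * 25.782 = 761.78 Wh
Step 4: m_pack = 9 * 6 * 0.0558 * 1.293 = 3.8961 kg
Step 5: ED = E_pack / m_pack = 761.78 / 3.8961 = 195.5 Wh/kg

195.5 Wh/kg


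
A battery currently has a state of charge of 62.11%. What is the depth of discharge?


DOD = 100 - SOC = 100 - 62.11 = 37.89%

37.89%


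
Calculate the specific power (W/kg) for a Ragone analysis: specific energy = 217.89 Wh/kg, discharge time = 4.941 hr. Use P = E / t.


Specific power = 217.89 Wh/kg / 4.941 hr = 44.10 W/kg

44.10 W/kg


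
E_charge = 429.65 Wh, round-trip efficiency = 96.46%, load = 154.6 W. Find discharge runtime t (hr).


Step 1: E_discharge = eta/100 * E_charge = 96.46/100 * 429.65 = 414.44 Wh
Step 2: t = E_discharge / P = 414.44 / 154.6 = 2.681 hr

2.681 hr


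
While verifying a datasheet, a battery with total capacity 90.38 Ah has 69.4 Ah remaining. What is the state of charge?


SOC% = 69.4 / 90.38 * 100 = 76.79%

76.79%


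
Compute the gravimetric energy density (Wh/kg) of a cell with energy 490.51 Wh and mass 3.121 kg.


Specific energy = 490.51 Wh / 3.121 kg = 157.2 Wh/kg

157.2 Wh/kg


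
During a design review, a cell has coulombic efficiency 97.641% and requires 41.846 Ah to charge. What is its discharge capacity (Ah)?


Q_dis = eta/100 * Q_chg = 97.641/100 * 41.846 = 40.86 Ah

40.86 Ah


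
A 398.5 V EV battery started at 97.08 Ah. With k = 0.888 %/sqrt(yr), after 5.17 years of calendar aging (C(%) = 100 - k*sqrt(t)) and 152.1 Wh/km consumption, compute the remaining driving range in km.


Step 1: capacity retention = 100 - 0.888 * sqrt(5.17) = 100 - 0.888 * 2.2738 = 97.981%
Step 2: C_now = 97.08 * 97.981/100 = 95.12 Ah
Step 3: E_pack = V * C_now = 398.5 * 95.12 = 37905 Wh
Step 4: range = E_pack / consumption = 37905 / 152.1 = 249.2 km

249.2 km


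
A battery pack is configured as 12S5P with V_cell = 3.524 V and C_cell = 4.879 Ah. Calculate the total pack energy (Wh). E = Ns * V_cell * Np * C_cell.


E = Ns * Vcell * Np * Ccell = 12 * 3.524 * 5 * 4.879 = 1032 Wh

1032 Wh


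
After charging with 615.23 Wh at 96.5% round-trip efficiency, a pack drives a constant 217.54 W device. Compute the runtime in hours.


Step 1: E_discharge = eta/100 * E_charge = 96.5/100 * 615.23 = 593.7 Wh
Step 2: t = E_discharge / P = 593.7 / 217.54 = 2.729 hr

2.729 hr


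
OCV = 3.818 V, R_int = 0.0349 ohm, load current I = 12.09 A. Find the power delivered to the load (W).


Step 1: V_terminal = OCV - I*R = 3.818 - 12.09 * 0.0349 = 3.3961 V
Step 2: P_out = V_terminal * I = 3.3961 * 12.09 = 41.06 W

41.06 W


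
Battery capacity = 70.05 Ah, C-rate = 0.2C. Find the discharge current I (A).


At 0.2C: I = 0.2 * 70.05 Ah = 14.01 A

14.01 A


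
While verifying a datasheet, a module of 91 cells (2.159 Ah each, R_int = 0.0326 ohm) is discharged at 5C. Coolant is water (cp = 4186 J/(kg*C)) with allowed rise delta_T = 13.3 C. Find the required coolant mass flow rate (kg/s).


Step 1: I = 5 * 2.159 = 10.795 A
Step 2: Q_cell = I^2 * R = 10.795^2 * 0.0326 = 3.7989 W
Step 3: Q_total = 91 * 3.7989 = 345.7 W
Step 4: m_dot = Q_total / (cp * dT) = 345.7 / (4186 * 13.3) = 0.006209 kg/s

0.006209 kg/s


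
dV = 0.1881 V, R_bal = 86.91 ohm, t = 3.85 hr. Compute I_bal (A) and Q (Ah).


First, Ohm's law: I_bal = 0.1881 V / 86.91 ohm = 0.0021643 A
Then Q = I * t = 0.0021643 A * 3.85 hr = 0.008333 Ah

I=0.0021643 A, Q=0.008333 Ah


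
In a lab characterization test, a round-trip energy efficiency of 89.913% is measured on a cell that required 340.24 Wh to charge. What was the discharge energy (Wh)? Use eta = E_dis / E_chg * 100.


E_dis = eta/100 * E_chg = 89.913/100 * 340.24 = 305.9 Wh

305.9 Wh


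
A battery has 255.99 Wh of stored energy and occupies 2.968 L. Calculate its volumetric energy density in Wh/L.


ED = E / V = 255.99 / 2.968 = 86.25 Wh/L

86.25 Wh/L


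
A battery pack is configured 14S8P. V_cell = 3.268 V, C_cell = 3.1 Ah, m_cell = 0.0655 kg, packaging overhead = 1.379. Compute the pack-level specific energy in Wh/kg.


Step 1: V_pack = 14 * 3.268 = 45.752 V
Step 2: C_pack = 8 * 3.1 = 24.8 Ah
Step 3: E_pack = V_pack * C_pack = 45.752 * 24.8 = 1134.6 Wh
Step 4: m_pack = 14 * 8 * 0.0655 * 1.379 = 10.116 kg
Step 5: ED = E_pack / m_pack = 1134.6 / 10.116 = 112.2 Wh/kg

112.2 Wh/kg


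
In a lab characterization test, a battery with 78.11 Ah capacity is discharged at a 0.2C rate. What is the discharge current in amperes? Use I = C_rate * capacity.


At 0.2C: I = 0.2 * 78.11 Ah = 15.622 A

15.622 A


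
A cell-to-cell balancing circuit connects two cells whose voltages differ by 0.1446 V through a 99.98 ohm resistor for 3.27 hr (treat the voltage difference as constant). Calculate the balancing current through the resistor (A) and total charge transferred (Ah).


I_bal = dV / R = 0.1446 / 99.98 = 0.0014463 A
Q = I_bal * t = 0.0014463 * 3.27 = 0.004729 Ah

I=0.0014463 A, Q=0.004729 Ah


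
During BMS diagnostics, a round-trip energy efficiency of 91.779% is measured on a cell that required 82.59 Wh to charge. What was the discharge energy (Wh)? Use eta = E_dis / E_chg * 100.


E_dis = eta/100 * E_chg = 91.779/100 * 82.59 = 75.80 Wh

75.80 Wh


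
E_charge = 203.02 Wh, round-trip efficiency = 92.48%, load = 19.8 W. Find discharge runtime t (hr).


Step 1: E_discharge = eta/100 * E_charge = 92.48/100 * 203.02 = 187.75 Wh
Step 2: t = E_discharge / P = 187.75 / 19.8 = 9.482 hr

9.482 hr


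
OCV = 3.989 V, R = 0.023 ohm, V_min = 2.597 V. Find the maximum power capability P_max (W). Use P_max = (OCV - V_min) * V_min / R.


dV = OCV - V_min = 1.392 V (so I_max = dV / R)
P_max = dV * V_min / R = 1.392 * 2.597 / 0.023 = 157.2 W

157.2 W


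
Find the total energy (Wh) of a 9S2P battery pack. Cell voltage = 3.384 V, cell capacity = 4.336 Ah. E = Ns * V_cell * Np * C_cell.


V_pack = 9 * 3.384 = 30.456 V
C_pack = 2 * 4.336 = 8.672 Ah
E = V_pack * C_pack = 30.456 * 8.672 = 264.1 Wh

264.1 Wh


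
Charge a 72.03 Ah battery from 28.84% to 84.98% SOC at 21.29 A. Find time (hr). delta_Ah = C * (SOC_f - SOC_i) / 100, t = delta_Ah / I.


Step 1: dSOC = 84.98% - 28.84% = 56.14%
Step 2: delta_Ah = 72.03 * 56.14 / 100 = 40.438 Ah
Step 3: t = 40.438 / 21.29 = 1.899 hr

1.899 hr


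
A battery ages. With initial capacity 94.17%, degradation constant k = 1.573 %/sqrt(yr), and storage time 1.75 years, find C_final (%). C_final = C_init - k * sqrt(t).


Step 1: sqrt(1.75 yr) = 1.3229
Step 2: drop = 1.573 * 1.3229 = 2.0809
Step 3: C_final = 94.17 - 2.0809 = 92.09%

92.09%


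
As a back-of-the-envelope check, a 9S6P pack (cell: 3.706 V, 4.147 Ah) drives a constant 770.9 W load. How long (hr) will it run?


Step 1: E_pack = Ns * V_cell * Np * C_cell = 9 * 3.706 * 6 * 4.147 = 829.91 Wh
Step 2: t = E_pack / P = 829.91 / 770.9 = 1.077 hr

1.077 hr


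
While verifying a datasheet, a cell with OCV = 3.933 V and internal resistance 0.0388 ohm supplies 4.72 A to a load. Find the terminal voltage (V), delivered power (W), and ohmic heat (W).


Step 1: V_terminal = OCV - I*R = 3.933 - 4.72 * 0.0388 = 3.7499 V
Step 2: P_out = V_terminal * I = 3.7499 * 4.72 = 17.70 W
Step 3: Q = I^2 * R = 4.72^2 * 0.0388 = 0.8644 W

V=3.7499 V, P=17.70 W, Q=0.8644 W


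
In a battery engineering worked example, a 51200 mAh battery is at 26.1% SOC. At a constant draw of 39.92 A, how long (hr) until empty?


Convert: C_total = 51200 mAh = 51.2 Ah
Step 1: remaining = SOC/100 * C_total = 26.1/100 * 51.2 = 13.363 Ah
Step 2: t = remaining / I = 13.363 / 39.92 = 0.3347 hr

0.3347 hr


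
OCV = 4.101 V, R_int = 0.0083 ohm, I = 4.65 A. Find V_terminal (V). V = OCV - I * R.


IR drop = 4.65 * 0.0083 = 0.038595 V
V = 4.101 - 0.038595 = 4.062 V

4.062 V


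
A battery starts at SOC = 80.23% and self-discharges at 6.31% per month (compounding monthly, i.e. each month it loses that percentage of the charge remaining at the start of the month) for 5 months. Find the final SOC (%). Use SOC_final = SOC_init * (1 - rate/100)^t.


Monthly retention factor = 1 - 6.31/100 = 0.9369
Over 5 months: factor^5 = 0.72188
SOC_final = 80.23 * 0.72188 = 57.92%

57.92%


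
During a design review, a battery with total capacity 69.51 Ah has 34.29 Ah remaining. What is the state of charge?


SOC% = 34.29 / 69.51 * 100 = 49.33%

49.33%


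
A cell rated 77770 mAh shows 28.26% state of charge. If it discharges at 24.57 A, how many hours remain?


Convert: C_total = 77770 mAh = 77.77 Ah
Step 1: remaining = SOC/100 * C_total = 28.26/100 * 77.77 = 21.978 Ah
Step 2: t = remaining / I = 21.978 / 24.57 = 0.8945 hr

0.8945 hr


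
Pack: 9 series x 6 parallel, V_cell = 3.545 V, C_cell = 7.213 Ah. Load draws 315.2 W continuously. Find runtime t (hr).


Step 1: E_pack = Ns * V_cell * Np * C_cell = 9 * 3.545 * 6 * 7.213 = 1380.8 Wh
Step 2: t = E_pack / P = 1380.8 / 315.2 = 4.381 hr

4.381 hr


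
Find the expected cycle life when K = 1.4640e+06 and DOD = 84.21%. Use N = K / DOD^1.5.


DOD^1.5 = 772.76
N = K / DOD^1.5 = 1.4640e+06 / 772.76 = 1895

1895 cycles


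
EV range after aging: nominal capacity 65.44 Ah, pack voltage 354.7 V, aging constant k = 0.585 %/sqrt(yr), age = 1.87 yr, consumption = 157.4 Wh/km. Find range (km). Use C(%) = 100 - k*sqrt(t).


Step 1: capacity retention = 100 - 0.585 * sqrt(1.87) = 100 - 0.585 * 1.3675 = 99.2%
Step 2: C_now = 65.44 * 99.2/100 = 64.916 Ah
Step 3: E_pack = V * C_now = 354.7 * 64.916 = 23026 Wh
Step 4: range = E_pack / consumption = 23026 / 157.4 = 146.3 km

146.3 km


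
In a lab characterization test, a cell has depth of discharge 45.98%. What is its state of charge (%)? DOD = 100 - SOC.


SOC = 100 - DOD = 100 - 45.98 = 54.02%

54.02%


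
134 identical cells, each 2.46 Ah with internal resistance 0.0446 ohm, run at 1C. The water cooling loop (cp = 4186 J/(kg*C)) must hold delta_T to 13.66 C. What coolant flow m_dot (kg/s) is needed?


Step 1: I = 1 * 2.46 = 2.46 A
Step 2: Q_cell = I^2 * R = 2.46^2 * 0.0446 = 0.2699 W
Step 3: Q_total = 134 * 0.2699 = 36.167 W
Step 4: m_dot = Q_total / (cp * dT) = 36.167 / (4186 * 13.66) = 6.325e-04 kg/s

6.325e-04 kg/s


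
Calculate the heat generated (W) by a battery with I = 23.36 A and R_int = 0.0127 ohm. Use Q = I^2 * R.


I^2 = 545.69
Q = 545.69 * 0.0127 = 6.930 W

6.930 W


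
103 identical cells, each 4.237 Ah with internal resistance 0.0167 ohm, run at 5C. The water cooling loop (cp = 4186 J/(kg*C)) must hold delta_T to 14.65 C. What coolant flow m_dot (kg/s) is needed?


Step 1: I = 5 * 4.237 = 21.185 A
Step 2: Q_cell = I^2 * R = 21.185^2 * 0.0167 = 7.495 W
Step 3: Q_total = 103 * 7.495 = 771.99 W
Step 4: m_dot = Q_total / (cp * dT) = 771.99 / (4186 * 14.65) = 0.01259 kg/s

0.01259 kg/s


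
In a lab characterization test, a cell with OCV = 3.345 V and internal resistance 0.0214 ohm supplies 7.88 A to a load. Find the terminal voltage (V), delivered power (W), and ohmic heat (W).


Step 1: V_terminal = OCV - I*R = 3.345 - 7.88 * 0.0214 = 3.1764 V
Step 2: P_out = V_terminal * I = 3.1764 * 7.88 = 25.03 W
Step 3: Q = I^2 * R = 7.88^2 * 0.0214 = 1.329 W

V=3.1764 V, P=25.03 W, Q=1.329 W


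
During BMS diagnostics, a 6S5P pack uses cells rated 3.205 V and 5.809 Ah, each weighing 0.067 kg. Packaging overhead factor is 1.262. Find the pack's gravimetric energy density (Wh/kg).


Step 1: V_pack = 6 * 3.205 = 19.23 V
Step 2: C_pack = 5 * 5.809 = 29.045 Ah
Step 3: E_pack = V_pack * C_pack = 19.23 * 29.045 = 558.54 Wh
Step 4: m_pack = 6 * 5 * 0.067 * 1.262 = 2.5366 kg
Step 5: ED = E_pack / m_pack = 558.54 / 2.5366 = 220.2 Wh/kg

220.2 Wh/kg


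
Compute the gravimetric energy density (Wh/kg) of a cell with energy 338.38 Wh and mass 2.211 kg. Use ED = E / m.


ED = E / m = 338.38 / 2.211 = 153.0 Wh/kg

153.0 Wh/kg


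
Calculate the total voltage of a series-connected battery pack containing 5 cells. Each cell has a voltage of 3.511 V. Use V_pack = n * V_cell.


V_pack = n * V_cell = 5 * 3.511 = 17.555 V

17.555 V


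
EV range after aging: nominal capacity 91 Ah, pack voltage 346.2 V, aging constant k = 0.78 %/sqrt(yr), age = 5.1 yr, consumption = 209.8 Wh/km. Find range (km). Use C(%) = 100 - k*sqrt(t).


Step 1: capacity retention = 100 - 0.78 * sqrt(5.1) = 100 - 0.78 * 2.2583 = 98.239%
Step 2: C_now = 91 * 98.239/100 = 89.397 Ah
Step 3: E_pack = V * C_now = 346.2 * 89.397 = 30949 Wh
Step 4: range = E_pack / consumption = 30949 / 209.8 = 147.5 km

147.5 km


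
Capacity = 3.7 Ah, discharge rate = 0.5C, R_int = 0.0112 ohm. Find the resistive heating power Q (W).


Step 1: I = C_rate * capacity = 0.5 * 3.7 = 1.85 A
Step 2: Q = I^2 * R = 1.85^2 * 0.0112 = 3.4225 * 0.0112 = 0.03833 W

0.03833 W


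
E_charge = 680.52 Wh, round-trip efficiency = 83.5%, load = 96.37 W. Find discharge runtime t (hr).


Step 1: E_discharge = eta/100 * E_charge = 83.5/100 * 680.52 = 568.23 Wh
Step 2: t = E_discharge / P = 568.23 / 96.37 = 5.896 hr

5.896 hr


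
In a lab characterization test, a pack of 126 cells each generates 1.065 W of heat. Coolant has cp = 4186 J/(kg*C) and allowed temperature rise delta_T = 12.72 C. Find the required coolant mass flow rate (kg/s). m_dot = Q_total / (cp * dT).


Step 1: Total heat Q = 126 * 1.065 W = 134.19 W
Step 2: denom = cp * dT = 4186 * 12.72 = 53246
Step 3: m_dot = 134.19 / 53246 = 0.002520 kg/s

0.002520 kg/s


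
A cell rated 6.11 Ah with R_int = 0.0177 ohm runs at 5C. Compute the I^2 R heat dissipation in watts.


Step 1: I = C_rate * capacity = 5 * 6.11 = 30.55 A
Step 2: Q = I^2 * R = 30.55^2 * 0.0177 = 933.3 * 0.0177 = 16.52 W

16.52 W


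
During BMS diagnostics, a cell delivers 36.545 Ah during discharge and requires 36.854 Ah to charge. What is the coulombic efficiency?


Coulombic efficiency = 36.545/36.854 * 100% = 99.16%

99.16%


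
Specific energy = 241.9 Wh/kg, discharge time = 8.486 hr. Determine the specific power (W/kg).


P_specific = E / t = 241.9 / 8.486 = 28.51 W/kg

28.51 W/kg


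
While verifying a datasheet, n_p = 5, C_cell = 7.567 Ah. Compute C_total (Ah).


C_total = 5 * 7.567 = 37.835 Ah

37.835 Ah


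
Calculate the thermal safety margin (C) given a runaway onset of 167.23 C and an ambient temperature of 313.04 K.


Convert: T_ambient = 313.04 K = 39.89 C
margin = 167.23 - 39.89 = 127.34 C

127.34 C


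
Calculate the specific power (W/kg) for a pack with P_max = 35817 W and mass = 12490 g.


Convert: m = 12490 g = 12.49 kg
SP = P / m = 35817 / 12.49 = 2868 W/kg

2868 W/kg


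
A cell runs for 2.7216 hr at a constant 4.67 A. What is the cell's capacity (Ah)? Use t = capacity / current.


C = I * t = 4.67 * 2.7216 = 12.71 Ah

12.71 Ah


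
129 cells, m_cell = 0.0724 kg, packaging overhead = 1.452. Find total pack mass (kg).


m_pack = n * m_cell * overhead = 129 * 0.0724 * 1.452 = 13.56 kg

13.56 kg


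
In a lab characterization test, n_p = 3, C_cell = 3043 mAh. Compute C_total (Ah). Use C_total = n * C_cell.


Convert: C_cell = 3043 mAh = 3.043 Ah
C_total = 3 * 3.043 = 9.129 Ah

9.129 Ah


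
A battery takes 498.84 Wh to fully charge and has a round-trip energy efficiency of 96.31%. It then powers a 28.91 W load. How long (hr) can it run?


Step 1: E_discharge = eta/100 * E_charge = 96.31/100 * 498.84 = 480.43 Wh
Step 2: t = E_discharge / P = 480.43 / 28.91 = 16.62 hr

16.62 hr


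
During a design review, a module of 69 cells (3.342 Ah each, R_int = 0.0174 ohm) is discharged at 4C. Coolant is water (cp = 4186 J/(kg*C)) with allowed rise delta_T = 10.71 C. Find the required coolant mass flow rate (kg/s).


Step 1: I = 4 * 3.342 = 13.368 A
Step 2: Q_cell = I^2 * R = 13.368^2 * 0.0174 = 3.1094 W
Step 3: Q_total = 69 * 3.1094 = 214.55 W
Step 4: m_dot = Q_total / (cp * dT) = 214.55 / (4186 * 10.71) = 0.004786 kg/s

0.004786 kg/s


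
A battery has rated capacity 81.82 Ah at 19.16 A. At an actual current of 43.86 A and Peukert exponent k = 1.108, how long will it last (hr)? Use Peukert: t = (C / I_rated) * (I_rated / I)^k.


Step 1: t_rated = C / I_rated = 81.82 / 19.16 = 4.2704 hr
Step 2: ratio = 19.16 / 43.86 = 0.43684
Step 3: ratio^k = 0.43684^1.108 = 0.39946
Step 4: t = t_rated * ratio^k = 4.2704 * 0.39946 = 1.706 hr

1.706 hr


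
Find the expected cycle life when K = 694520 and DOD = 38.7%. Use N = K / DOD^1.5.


DOD^1.5 = 240.75
N = K / DOD^1.5 = 694520 / 240.75 = 2885

2885 cycles


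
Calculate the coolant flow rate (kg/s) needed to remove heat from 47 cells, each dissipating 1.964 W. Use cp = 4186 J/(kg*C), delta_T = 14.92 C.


Q_total = 47 * 1.964 = 92.308 W
m_dot = Q_total / (cp * dT) = 92.308 / (4186 * 14.92) = 0.001478 kg/s

0.001478 kg/s


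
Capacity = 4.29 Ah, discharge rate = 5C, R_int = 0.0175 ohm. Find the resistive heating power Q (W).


Step 1: I = C_rate * capacity = 5 * 4.29 = 21.45 A
Step 2: Q = I^2 * R = 21.45^2 * 0.0175 = 460.1 * 0.0175 = 8.052 W

8.052 W


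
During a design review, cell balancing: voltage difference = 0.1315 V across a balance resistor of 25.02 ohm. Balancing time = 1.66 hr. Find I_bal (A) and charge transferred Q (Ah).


First, Ohm's law: I_bal = 0.1315 V / 25.02 ohm = 0.0052558 A
Then Q = I * t = 0.0052558 A * 1.66 hr = 0.008725 Ah

I=0.0052558 A, Q=0.008725 Ah


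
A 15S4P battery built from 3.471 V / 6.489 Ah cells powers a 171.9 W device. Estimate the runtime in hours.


Step 1: E_pack = Ns * V_cell * Np * C_cell = 15 * 3.471 * 4 * 6.489 = 1351.4 Wh
Step 2: t = E_pack / P = 1351.4 / 171.9 = 7.862 hr

7.862 hr


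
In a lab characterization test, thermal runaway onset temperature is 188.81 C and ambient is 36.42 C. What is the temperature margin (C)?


margin = T_onset - T_ambient = 188.81 - 36.42 = 152.39 C

152.39 C


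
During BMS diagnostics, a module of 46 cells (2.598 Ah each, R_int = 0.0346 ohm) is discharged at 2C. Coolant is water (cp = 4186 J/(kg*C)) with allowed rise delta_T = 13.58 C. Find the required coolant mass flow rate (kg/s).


Step 1: I = 2 * 2.598 = 5.196 A
Step 2: Q_cell = I^2 * R = 5.196^2 * 0.0346 = 0.93415 W
Step 3: Q_total = 46 * 0.93415 = 42.971 W
Step 4: m_dot = Q_total / (cp * dT) = 42.971 / (4186 * 13.58) = 7.559e-04 kg/s

7.559e-04 kg/s


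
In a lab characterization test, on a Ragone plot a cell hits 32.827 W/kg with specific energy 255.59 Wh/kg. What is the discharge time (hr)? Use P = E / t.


t = E / P = 255.59 / 32.827 = 7.786 hr

7.786 hr


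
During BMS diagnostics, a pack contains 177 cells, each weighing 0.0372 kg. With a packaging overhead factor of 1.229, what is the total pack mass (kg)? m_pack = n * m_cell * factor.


Cell mass sum = 177 * 0.0372 = 6.5844 kg
With overhead 1.229: m_pack = 6.5844 * 1.229 = 8.092 kg

8.092 kg


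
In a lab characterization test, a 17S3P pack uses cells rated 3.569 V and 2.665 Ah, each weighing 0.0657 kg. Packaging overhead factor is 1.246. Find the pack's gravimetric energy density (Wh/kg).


Step 1: V_pack = 17 * 3.569 = 60.673 V
Step 2: C_pack = 3 * 2.665 = 7.995 Ah
Step 3: E_pack = V_pack * C_pack = 60.673 * 7.995 = 485.08 Wh
Step 4: m_pack = 17 * 3 * 0.0657 * 1.246 = 4.175 kg
Step 5: ED = E_pack / m_pack = 485.08 / 4.175 = 116.2 Wh/kg

116.2 Wh/kg


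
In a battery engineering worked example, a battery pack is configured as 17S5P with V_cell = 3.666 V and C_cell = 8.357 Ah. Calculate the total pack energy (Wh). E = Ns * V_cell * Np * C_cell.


E = Ns * Vcell * Np * Ccell = 17 * 3.666 * 5 * 8.357 = 2604 Wh

2604 Wh


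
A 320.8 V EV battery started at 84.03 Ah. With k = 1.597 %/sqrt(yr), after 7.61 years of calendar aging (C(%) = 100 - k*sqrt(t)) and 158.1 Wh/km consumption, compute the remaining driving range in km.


Step 1: capacity retention = 100 - 1.597 * sqrt(7.61) = 100 - 1.597 * 2.7586 = 95.595%
Step 2: C_now = 84.03 * 95.595/100 = 80.328 Ah
Step 3: E_pack = V * C_now = 320.8 * 80.328 = 25769 Wh
Step 4: range = E_pack / consumption = 25769 / 158.1 = 163.0 km

163.0 km


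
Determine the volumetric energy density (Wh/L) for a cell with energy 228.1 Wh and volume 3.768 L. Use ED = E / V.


ED = E / V = 228.1 / 3.768 = 60.54 Wh/L

60.54 Wh/L


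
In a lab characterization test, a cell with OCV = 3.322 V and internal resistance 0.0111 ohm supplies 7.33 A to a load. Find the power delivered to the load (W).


Step 1: V_terminal = OCV - I*R = 3.322 - 7.33 * 0.0111 = 3.2406 V
Step 2: P_out = V_terminal * I = 3.2406 * 7.33 = 23.75 W

23.75 W


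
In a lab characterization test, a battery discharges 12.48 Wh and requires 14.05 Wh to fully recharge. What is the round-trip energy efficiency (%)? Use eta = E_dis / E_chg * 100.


Round-trip efficiency = 12.48/14.05 * 100% = 88.83%

88.83%


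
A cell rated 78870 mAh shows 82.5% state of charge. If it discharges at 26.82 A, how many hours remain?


Convert: C_total = 78870 mAh = 78.87 Ah
Step 1: remaining = SOC/100 * C_total = 82.5/100 * 78.87 = 65.068 Ah
Step 2: t = remaining / I = 65.068 / 26.82 = 2.426 hr

2.426 hr


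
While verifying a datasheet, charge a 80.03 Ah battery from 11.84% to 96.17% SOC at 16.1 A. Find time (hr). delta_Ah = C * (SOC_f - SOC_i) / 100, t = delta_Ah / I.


delta_Ah = 80.03 * (96.17 - 11.84) / 100 = 67.489 Ah
t = delta_Ah / I = 67.489 / 16.1 = 4.192 hr

4.192 hr


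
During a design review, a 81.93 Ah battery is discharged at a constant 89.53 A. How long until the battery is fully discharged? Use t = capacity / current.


Runtime = 81.93 Ah / 89.53 A = 0.9151 hr

0.9151 hr


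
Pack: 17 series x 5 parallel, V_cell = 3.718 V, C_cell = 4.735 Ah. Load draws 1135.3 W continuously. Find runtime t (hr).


Step 1: E_pack = Ns * V_cell * Np * C_cell = 17 * 3.718 * 5 * 4.735 = 1496.4 Wh
Step 2: t = E_pack / P = 1496.4 / 1135.3 = 1.318 hr

1.318 hr


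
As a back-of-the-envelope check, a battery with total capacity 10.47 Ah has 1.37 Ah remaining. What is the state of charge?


SOC = (remaining / total) * 100 = (1.37 / 10.47) * 100 = 13.09%

13.09%


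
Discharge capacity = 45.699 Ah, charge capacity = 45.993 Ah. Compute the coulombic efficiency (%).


eta_c = Q_dis / Q_chg * 100 = 45.699 / 45.993 * 100 = 99.36%

99.36%


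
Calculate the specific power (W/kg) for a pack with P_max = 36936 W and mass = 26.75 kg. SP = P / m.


Specific power = 36936 W / 26.75 kg = 1381 W/kg

1381 W/kg


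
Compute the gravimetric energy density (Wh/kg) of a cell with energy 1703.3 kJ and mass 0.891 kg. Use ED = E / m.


Convert: E = 1703.3 kJ = 473.14 Wh
ED = E / m = 473.14 / 0.891 = 531.0 Wh/kg

531.0 Wh/kg
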